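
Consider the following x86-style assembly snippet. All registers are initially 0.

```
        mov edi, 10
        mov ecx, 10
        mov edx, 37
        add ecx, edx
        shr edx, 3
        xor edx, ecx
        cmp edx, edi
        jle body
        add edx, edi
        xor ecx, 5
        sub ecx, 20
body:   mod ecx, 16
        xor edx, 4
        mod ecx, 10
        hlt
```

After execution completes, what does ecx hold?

6

after mov edi, 10: edi=10
after mov ecx, 10: ecx=10
after mov edx, 37: edx=37
after add ecx, edx: ecx=10+37=47
after shr edx, 3: edx=37>>3=4
after xor edx, ecx: edx=4^47=43
cmp edx, edi  (cmp 43,10)
jle body: not taken
after add edx, edi: edx=43+10=53
after xor ecx, 5: ecx=47^5=42
after sub ecx, 20: ecx=42-20=22
after mod ecx, 16: ecx=22%16=6
after xor edx, 4: edx=53^4=49
after mod ecx, 10: ecx=6%10=6
halt.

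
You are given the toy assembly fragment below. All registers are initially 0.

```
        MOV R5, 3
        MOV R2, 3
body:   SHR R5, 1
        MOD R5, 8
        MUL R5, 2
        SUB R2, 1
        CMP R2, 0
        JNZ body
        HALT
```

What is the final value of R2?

R5=3
R2=3
R5=3>>1=1
R5=1%8=1
R5=1*2=2
R2=3-1=2
CMP R2, 0  (cmp 2,0)
JNZ body: taken
R5=2>>1=1
R5=1%8=1
R5=1*2=2
R2=2-1=1
CMP R2, 0  (cmp 1,0)
JNZ body: taken
R5=2>>1=1
R5=1%8=1
R5=1*2=2
R2=1-1=0
CMP R2, 0  (cmp 0,0)
JNZ body: not taken
halt.

0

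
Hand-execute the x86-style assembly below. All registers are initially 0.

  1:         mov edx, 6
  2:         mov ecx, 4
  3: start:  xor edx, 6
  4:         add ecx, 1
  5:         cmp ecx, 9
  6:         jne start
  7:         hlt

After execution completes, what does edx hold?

0

mov edx, 6 → edx=6
mov ecx, 4 → ecx=4
xor edx, 6 → edx=6^6=0
add ecx, 1 → ecx=4+1=5
cmp ecx, 9  (cmp 5,9)
jne start: taken
xor edx, 6 → edx=0^6=6
add ecx, 1 → ecx=5+1=6
cmp ecx, 9  (cmp 6,9)
jne start: taken
xor edx, 6 → edx=6^6=0
add ecx, 1 → ecx=6+1=7
cmp ecx, 9  (cmp 7,9)
jne start: taken
xor edx, 6 → edx=0^6=6
add ecx, 1 → ecx=7+1=8
cmp ecx, 9  (cmp 8,9)
jne start: taken
xor edx, 6 → edx=6^6=0
add ecx, 1 → ecx=8+1=9
cmp ecx, 9  (cmp 9,9)
jne start: not taken
halt.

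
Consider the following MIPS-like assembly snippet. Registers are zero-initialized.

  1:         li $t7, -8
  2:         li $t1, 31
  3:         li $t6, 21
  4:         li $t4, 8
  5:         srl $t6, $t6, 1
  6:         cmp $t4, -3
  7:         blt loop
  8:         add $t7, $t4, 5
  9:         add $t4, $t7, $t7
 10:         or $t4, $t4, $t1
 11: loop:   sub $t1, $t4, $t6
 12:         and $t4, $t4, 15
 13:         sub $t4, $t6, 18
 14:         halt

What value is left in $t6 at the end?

10

after li $t7, -8: $t7=-8
after li $t1, 31: $t1=31
after li $t6, 21: $t6=21
after li $t4, 8: $t4=8
after srl $t6, $t6, 1: $t6=21>>1=10
cmp $t4, -3  (cmp 8,-3)
blt loop: not taken
after add $t7, $t4, 5: $t7=8+5=13
after add $t4, $t7, $t7: $t4=13+13=26
after or $t4, $t4, $t1: $t4=26|31=31
after sub $t1, $t4, $t6: $t1=31-10=21
after and $t4, $t4, 15: $t4=31&15=15
after sub $t4, $t6, 18: $t4=10-18=-8
halt.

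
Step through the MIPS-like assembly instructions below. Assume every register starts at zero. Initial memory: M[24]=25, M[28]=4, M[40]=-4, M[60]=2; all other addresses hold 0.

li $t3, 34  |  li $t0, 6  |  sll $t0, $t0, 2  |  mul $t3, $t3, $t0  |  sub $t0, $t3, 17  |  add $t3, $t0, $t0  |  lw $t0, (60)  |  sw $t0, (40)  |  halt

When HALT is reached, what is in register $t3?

1598

$t3=34
$t0=6
$t0=6<<2=24
$t3=34*24=816
$t0=816-17=799
$t3=799+799=1598
$t0=M[60]=2
sw $t0, (40) → M[40]=2
halt.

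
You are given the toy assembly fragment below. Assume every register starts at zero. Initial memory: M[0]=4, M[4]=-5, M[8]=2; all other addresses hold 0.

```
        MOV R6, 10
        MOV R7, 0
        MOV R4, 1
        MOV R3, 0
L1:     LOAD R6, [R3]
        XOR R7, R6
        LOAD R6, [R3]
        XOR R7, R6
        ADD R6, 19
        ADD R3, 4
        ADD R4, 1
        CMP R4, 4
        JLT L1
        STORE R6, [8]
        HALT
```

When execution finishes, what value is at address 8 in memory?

21

after MOV R6, 10: R6=10
after MOV R7, 0: R7=0
after MOV R4, 1: R4=1
after MOV R3, 0: R3=0
after LOAD R6, [R3]: R6=M[0]=4
after XOR R7, R6: R7=0^4=4
after LOAD R6, [R3]: R6=M[0]=4
after XOR R7, R6: R7=4^4=0
after ADD R6, 19: R6=4+19=23
after ADD R3, 4: R3=0+4=4
after ADD R4, 1: R4=1+1=2
CMP R4, 4  (cmp 2,4)
JLT L1: taken
after LOAD R6, [R3]: R6=M[4]=-5
after XOR R7, R6: R7=0^(-5)=-5
after LOAD R6, [R3]: R6=M[4]=-5
after XOR R7, R6: R7=(-5)^(-5)=0
after ADD R6, 19: R6=(-5)+19=14
after ADD R3, 4: R3=4+4=8
after ADD R4, 1: R4=2+1=3
CMP R4, 4  (cmp 3,4)
JLT L1: taken
after LOAD R6, [R3]: R6=M[8]=2
after XOR R7, R6: R7=0^2=2
after LOAD R6, [R3]: R6=M[8]=2
after XOR R7, R6: R7=2^2=0
after ADD R6, 19: R6=2+19=21
after ADD R3, 4: R3=8+4=12
after ADD R4, 1: R4=3+1=4
CMP R4, 4  (cmp 4,4)
JLT L1: not taken
STORE R6, [8] → M[8]=21
halt.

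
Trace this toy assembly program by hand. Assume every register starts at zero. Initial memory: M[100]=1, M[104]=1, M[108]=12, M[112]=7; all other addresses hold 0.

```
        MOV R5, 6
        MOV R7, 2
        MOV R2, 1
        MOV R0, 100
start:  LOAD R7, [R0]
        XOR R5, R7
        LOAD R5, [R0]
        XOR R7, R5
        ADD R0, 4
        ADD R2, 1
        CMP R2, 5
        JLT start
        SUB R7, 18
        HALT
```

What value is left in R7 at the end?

after MOV R5, 6: R5=6
after MOV R7, 2: R7=2
after MOV R2, 1: R2=1
after MOV R0, 100: R0=100
after LOAD R7, [R0]: R7=M[100]=1
after XOR R5, R7: R5=6^1=7
after LOAD R5, [R0]: R5=M[100]=1
after XOR R7, R5: R7=1^1=0
after ADD R0, 4: R0=100+4=104
after ADD R2, 1: R2=1+1=2
CMP R2, 5  (cmp 2,5)
JLT start: taken
after LOAD R7, [R0]: R7=M[104]=1
after XOR R5, R7: R5=1^1=0
after LOAD R5, [R0]: R5=M[104]=1
after XOR R7, R5: R7=1^1=0
after ADD R0, 4: R0=104+4=108
after ADD R2, 1: R2=2+1=3
CMP R2, 5  (cmp 3,5)
JLT start: taken
after LOAD R7, [R0]: R7=M[108]=12
after XOR R5, R7: R5=1^12=13
after LOAD R5, [R0]: R5=M[108]=12
after XOR R7, R5: R7=12^12=0
after ADD R0, 4: R0=108+4=112
after ADD R2, 1: R2=3+1=4
CMP R2, 5  (cmp 4,5)
JLT start: taken
after LOAD R7, [R0]: R7=M[112]=7
after XOR R5, R7: R5=12^7=11
after LOAD R5, [R0]: R5=M[112]=7
after XOR R7, R5: R7=7^7=0
after ADD R0, 4: R0=112+4=116
after ADD R2, 1: R2=4+1=5
CMP R2, 5  (cmp 5,5)
JLT start: not taken
after SUB R7, 18: R7=0-18=-18
halt.

-18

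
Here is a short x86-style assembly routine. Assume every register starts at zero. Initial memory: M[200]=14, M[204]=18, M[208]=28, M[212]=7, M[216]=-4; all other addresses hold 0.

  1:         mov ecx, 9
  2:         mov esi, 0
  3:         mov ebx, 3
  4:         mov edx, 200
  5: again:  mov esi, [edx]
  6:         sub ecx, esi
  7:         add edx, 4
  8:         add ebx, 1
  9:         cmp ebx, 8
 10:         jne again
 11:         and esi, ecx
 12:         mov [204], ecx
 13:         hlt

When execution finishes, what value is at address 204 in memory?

ecx=9
esi=0
ebx=3
edx=200
esi=M[200]=14
ecx=9-14=-5
edx=200+4=204
ebx=3+1=4
cmp ebx, 8  (cmp 4,8)
jne again: taken
esi=M[204]=18
ecx=(-5)-18=-23
edx=204+4=208
ebx=4+1=5
cmp ebx, 8  (cmp 5,8)
jne again: taken
esi=M[208]=28
ecx=(-23)-28=-51
edx=208+4=212
ebx=5+1=6
cmp ebx, 8  (cmp 6,8)
jne again: taken
esi=M[212]=7
ecx=(-51)-7=-58
edx=212+4=216
ebx=6+1=7
cmp ebx, 8  (cmp 7,8)
jne again: taken
esi=M[216]=-4
ecx=(-58)-(-4)=-54
edx=216+4=220
ebx=7+1=8
cmp ebx, 8  (cmp 8,8)
jne again: not taken
esi=(-4)&(-54)=-56
mov [204], ecx → M[204]=-54
halt.

-54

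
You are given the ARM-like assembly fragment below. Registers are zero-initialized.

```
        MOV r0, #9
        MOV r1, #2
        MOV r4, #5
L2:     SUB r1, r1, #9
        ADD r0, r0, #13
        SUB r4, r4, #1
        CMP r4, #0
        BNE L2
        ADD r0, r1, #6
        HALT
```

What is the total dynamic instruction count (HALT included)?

after MOV r0, #9: r0=9
after MOV r1, #2: r1=2
after MOV r4, #5: r4=5
after SUB r1, r1, #9: r1=2-9=-7
after ADD r0, r0, #13: r0=9+13=22
after SUB r4, r4, #1: r4=5-1=4
CMP r4, #0  (cmp 4,0)
BNE L2: taken
after SUB r1, r1, #9: r1=(-7)-9=-16
after ADD r0, r0, #13: r0=22+13=35
after SUB r4, r4, #1: r4=4-1=3
CMP r4, #0  (cmp 3,0)
BNE L2: taken
after SUB r1, r1, #9: r1=(-16)-9=-25
after ADD r0, r0, #13: r0=35+13=48
after SUB r4, r4, #1: r4=3-1=2
CMP r4, #0  (cmp 2,0)
BNE L2: taken
after SUB r1, r1, #9: r1=(-25)-9=-34
after ADD r0, r0, #13: r0=48+13=61
after SUB r4, r4, #1: r4=2-1=1
CMP r4, #0  (cmp 1,0)
BNE L2: taken
after SUB r1, r1, #9: r1=(-34)-9=-43
after ADD r0, r0, #13: r0=61+13=74
after SUB r4, r4, #1: r4=1-1=0
CMP r4, #0  (cmp 0,0)
BNE L2: not taken
after ADD r0, r1, #6: r0=(-43)+6=-37
halt.
Total executed instructions: 30.

30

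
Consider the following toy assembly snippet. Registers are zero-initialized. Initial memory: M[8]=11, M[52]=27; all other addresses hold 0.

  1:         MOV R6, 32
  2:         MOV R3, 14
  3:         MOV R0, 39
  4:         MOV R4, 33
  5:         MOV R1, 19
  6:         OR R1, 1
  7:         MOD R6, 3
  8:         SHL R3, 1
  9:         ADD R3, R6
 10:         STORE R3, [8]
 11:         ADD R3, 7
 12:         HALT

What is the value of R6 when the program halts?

R6=32
R3=14
R0=39
R4=33
R1=19
R1=19|1=19
R6=32%3=2
R3=14<<1=28
R3=28+2=30
STORE R3, [8] → M[8]=30
R3=30+7=37
halt.

2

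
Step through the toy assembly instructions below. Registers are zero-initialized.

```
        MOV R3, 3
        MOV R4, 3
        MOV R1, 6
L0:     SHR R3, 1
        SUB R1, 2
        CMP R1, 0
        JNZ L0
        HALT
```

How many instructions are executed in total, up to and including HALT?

16

R3=3
R4=3
R1=6
R3=3>>1=1
R1=6-2=4
CMP R1, 0  (cmp 4,0)
JNZ L0: taken
R3=1>>1=0
R1=4-2=2
CMP R1, 0  (cmp 2,0)
JNZ L0: taken
R3=0>>1=0
R1=2-2=0
CMP R1, 0  (cmp 0,0)
JNZ L0: not taken
halt.
Total executed instructions: 16.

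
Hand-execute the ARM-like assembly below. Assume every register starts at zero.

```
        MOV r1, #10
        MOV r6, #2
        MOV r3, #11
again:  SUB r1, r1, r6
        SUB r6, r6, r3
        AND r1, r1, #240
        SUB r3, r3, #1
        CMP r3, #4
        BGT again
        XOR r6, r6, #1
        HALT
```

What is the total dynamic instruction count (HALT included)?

47

MOV r1, #10 → r1=10
MOV r6, #2 → r6=2
MOV r3, #11 → r3=11
SUB r1, r1, r6 → r1=10-2=8
SUB r6, r6, r3 → r6=2-11=-9
AND r1, r1, #240 → r1=8&240=0
SUB r3, r3, #1 → r3=11-1=10
CMP r3, #4  (cmp 10,4)
BGT again: taken
SUB r1, r1, r6 → r1=0-(-9)=9
SUB r6, r6, r3 → r6=(-9)-10=-19
AND r1, r1, #240 → r1=9&240=0
SUB r3, r3, #1 → r3=10-1=9
CMP r3, #4  (cmp 9,4)
BGT again: taken
SUB r1, r1, r6 → r1=0-(-19)=19
SUB r6, r6, r3 → r6=(-19)-9=-28
AND r1, r1, #240 → r1=19&240=16
SUB r3, r3, #1 → r3=9-1=8
CMP r3, #4  (cmp 8,4)
BGT again: taken
SUB r1, r1, r6 → r1=16-(-28)=44
SUB r6, r6, r3 → r6=(-28)-8=-36
AND r1, r1, #240 → r1=44&240=32
SUB r3, r3, #1 → r3=8-1=7
CMP r3, #4  (cmp 7,4)
BGT again: taken
SUB r1, r1, r6 → r1=32-(-36)=68
SUB r6, r6, r3 → r6=(-36)-7=-43
AND r1, r1, #240 → r1=68&240=64
SUB r3, r3, #1 → r3=7-1=6
CMP r3, #4  (cmp 6,4)
BGT again: taken
SUB r1, r1, r6 → r1=64-(-43)=107
SUB r6, r6, r3 → r6=(-43)-6=-49
AND r1, r1, #240 → r1=107&240=96
SUB r3, r3, #1 → r3=6-1=5
CMP r3, #4  (cmp 5,4)
BGT again: taken
SUB r1, r1, r6 → r1=96-(-49)=145
SUB r6, r6, r3 → r6=(-49)-5=-54
AND r1, r1, #240 → r1=145&240=144
SUB r3, r3, #1 → r3=5-1=4
CMP r3, #4  (cmp 4,4)
BGT again: not taken
XOR r6, r6, #1 → r6=(-54)^1=-53
halt.
Total executed instructions: 47.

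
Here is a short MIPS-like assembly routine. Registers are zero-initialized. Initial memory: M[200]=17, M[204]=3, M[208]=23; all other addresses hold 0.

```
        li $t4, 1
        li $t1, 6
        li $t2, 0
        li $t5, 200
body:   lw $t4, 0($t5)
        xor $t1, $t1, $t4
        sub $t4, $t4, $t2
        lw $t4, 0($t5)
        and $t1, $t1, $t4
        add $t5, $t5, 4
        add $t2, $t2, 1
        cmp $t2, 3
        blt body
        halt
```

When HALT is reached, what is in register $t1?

21

after li $t4, 1: $t4=1
after li $t1, 6: $t1=6
after li $t2, 0: $t2=0
after li $t5, 200: $t5=200
after lw $t4, 0($t5): $t4=M[200]=17
after xor $t1, $t1, $t4: $t1=6^17=23
after sub $t4, $t4, $t2: $t4=17-0=17
after lw $t4, 0($t5): $t4=M[200]=17
after and $t1, $t1, $t4: $t1=23&17=17
after add $t5, $t5, 4: $t5=200+4=204
after add $t2, $t2, 1: $t2=0+1=1
cmp $t2, 3  (cmp 1,3)
blt body: taken
after lw $t4, 0($t5): $t4=M[204]=3
after xor $t1, $t1, $t4: $t1=17^3=18
after sub $t4, $t4, $t2: $t4=3-1=2
after lw $t4, 0($t5): $t4=M[204]=3
after and $t1, $t1, $t4: $t1=18&3=2
after add $t5, $t5, 4: $t5=204+4=208
after add $t2, $t2, 1: $t2=1+1=2
cmp $t2, 3  (cmp 2,3)
blt body: taken
after lw $t4, 0($t5): $t4=M[208]=23
after xor $t1, $t1, $t4: $t1=2^23=21
after sub $t4, $t4, $t2: $t4=23-2=21
after lw $t4, 0($t5): $t4=M[208]=23
after and $t1, $t1, $t4: $t1=21&23=21
after add $t5, $t5, 4: $t5=208+4=212
after add $t2, $t2, 1: $t2=2+1=3
cmp $t2, 3  (cmp 3,3)
blt body: not taken
halt.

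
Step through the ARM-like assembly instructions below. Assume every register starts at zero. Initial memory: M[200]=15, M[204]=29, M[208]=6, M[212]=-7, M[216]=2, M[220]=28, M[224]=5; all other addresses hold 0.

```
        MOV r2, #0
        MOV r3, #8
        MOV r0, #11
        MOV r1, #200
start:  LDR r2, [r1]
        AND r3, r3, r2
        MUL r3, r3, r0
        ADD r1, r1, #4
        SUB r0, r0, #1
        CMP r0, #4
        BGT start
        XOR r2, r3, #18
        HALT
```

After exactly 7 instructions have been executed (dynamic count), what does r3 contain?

88

after MOV r2, #0: r2=0
after MOV r3, #8: r3=8
after MOV r0, #11: r0=11
after MOV r1, #200: r1=200
after LDR r2, [r1]: r2=M[200]=15
after AND r3, r3, r2: r3=8&15=8
after MUL r3, r3, r0: r3=8*11=88
After step 7: r3 = 88.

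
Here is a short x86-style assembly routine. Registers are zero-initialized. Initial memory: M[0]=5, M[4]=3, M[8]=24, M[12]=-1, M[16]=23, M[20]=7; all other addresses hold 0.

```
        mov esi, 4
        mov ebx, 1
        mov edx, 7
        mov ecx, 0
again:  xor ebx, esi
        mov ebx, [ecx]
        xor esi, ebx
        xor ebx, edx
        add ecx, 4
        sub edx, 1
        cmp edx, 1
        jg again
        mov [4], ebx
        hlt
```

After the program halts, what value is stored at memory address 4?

after mov esi, 4: esi=4
after mov ebx, 1: ebx=1
after mov edx, 7: edx=7
after mov ecx, 0: ecx=0
after xor ebx, esi: ebx=1^4=5
after mov ebx, [ecx]: ebx=M[0]=5
after xor esi, ebx: esi=4^5=1
after xor ebx, edx: ebx=5^7=2
after add ecx, 4: ecx=0+4=4
after sub edx, 1: edx=7-1=6
cmp edx, 1  (cmp 6,1)
jg again: taken
after xor ebx, esi: ebx=2^1=3
after mov ebx, [ecx]: ebx=M[4]=3
after xor esi, ebx: esi=1^3=2
after xor ebx, edx: ebx=3^6=5
after add ecx, 4: ecx=4+4=8
after sub edx, 1: edx=6-1=5
cmp edx, 1  (cmp 5,1)
jg again: taken
after xor ebx, esi: ebx=5^2=7
after mov ebx, [ecx]: ebx=M[8]=24
after xor esi, ebx: esi=2^24=26
after xor ebx, edx: ebx=24^5=29
after add ecx, 4: ecx=8+4=12
after sub edx, 1: edx=5-1=4
cmp edx, 1  (cmp 4,1)
jg again: taken
after xor ebx, esi: ebx=29^26=7
after mov ebx, [ecx]: ebx=M[12]=-1
after xor esi, ebx: esi=26^(-1)=-27
after xor ebx, edx: ebx=(-1)^4=-5
after add ecx, 4: ecx=12+4=16
after sub edx, 1: edx=4-1=3
cmp edx, 1  (cmp 3,1)
jg again: taken
after xor ebx, esi: ebx=(-5)^(-27)=30
after mov ebx, [ecx]: ebx=M[16]=23
after xor esi, ebx: esi=(-27)^23=-14
after xor ebx, edx: ebx=23^3=20
after add ecx, 4: ecx=16+4=20
after sub edx, 1: edx=3-1=2
cmp edx, 1  (cmp 2,1)
jg again: taken
after xor ebx, esi: ebx=20^(-14)=-26
after mov ebx, [ecx]: ebx=M[20]=7
after xor esi, ebx: esi=(-14)^7=-11
after xor ebx, edx: ebx=7^2=5
after add ecx, 4: ecx=20+4=24
after sub edx, 1: edx=2-1=1
cmp edx, 1  (cmp 1,1)
jg again: not taken
mov [4], ebx → M[4]=5
halt.

5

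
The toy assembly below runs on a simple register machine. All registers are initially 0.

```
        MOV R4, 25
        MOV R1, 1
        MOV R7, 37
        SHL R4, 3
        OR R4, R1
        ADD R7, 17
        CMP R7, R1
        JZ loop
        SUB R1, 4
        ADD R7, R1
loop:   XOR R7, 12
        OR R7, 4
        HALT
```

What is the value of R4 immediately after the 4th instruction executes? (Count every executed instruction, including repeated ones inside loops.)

200

R4=25
R1=1
R7=37
R4=25<<3=200
After step 4: R4 = 200.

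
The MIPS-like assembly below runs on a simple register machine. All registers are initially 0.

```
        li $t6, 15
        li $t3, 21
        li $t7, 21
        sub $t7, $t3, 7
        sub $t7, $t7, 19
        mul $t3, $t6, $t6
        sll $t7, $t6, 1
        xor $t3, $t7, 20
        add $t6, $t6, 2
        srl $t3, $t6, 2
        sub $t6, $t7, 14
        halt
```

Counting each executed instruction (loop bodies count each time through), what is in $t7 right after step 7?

after li $t6, 15: $t6=15
after li $t3, 21: $t3=21
after li $t7, 21: $t7=21
after sub $t7, $t3, 7: $t7=21-7=14
after sub $t7, $t7, 19: $t7=14-19=-5
after mul $t3, $t6, $t6: $t3=15*15=225
after sll $t7, $t6, 1: $t7=15<<1=30
After step 7: $t7 = 30.

30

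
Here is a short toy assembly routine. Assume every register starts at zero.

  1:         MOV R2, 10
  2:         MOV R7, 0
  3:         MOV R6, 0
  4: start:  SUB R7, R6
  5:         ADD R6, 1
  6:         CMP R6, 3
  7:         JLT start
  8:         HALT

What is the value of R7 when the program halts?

R2=10
R7=0
R6=0
R7=0-0=0
R6=0+1=1
CMP R6, 3  (cmp 1,3)
JLT start: taken
R7=0-1=-1
R6=1+1=2
CMP R6, 3  (cmp 2,3)
JLT start: taken
R7=(-1)-2=-3
R6=2+1=3
CMP R6, 3  (cmp 3,3)
JLT start: not taken
halt.

-3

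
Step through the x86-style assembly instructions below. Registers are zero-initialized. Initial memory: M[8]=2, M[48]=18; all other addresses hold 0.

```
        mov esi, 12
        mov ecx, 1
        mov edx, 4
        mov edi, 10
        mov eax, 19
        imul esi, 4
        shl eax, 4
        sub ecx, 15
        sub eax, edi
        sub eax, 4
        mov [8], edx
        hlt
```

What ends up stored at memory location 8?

esi=12
ecx=1
edx=4
edi=10
eax=19
esi=12*4=48
eax=19<<4=304
ecx=1-15=-14
eax=304-10=294
eax=294-4=290
mov [8], edx → M[8]=4
halt.

4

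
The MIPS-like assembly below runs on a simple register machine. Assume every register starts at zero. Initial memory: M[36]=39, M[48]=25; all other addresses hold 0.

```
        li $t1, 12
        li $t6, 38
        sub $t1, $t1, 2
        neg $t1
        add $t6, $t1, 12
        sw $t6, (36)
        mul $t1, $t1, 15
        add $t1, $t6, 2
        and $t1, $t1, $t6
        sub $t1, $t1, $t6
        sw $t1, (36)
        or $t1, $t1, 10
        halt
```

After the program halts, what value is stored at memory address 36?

-2

$t1=12
$t6=38
$t1=12-2=10
$t1=-(10)=-10
$t6=(-10)+12=2
sw $t6, (36) → M[36]=2
$t1=(-10)*15=-150
$t1=2+2=4
$t1=4&2=0
$t1=0-2=-2
sw $t1, (36) → M[36]=-2
$t1=(-2)|10=-2
halt.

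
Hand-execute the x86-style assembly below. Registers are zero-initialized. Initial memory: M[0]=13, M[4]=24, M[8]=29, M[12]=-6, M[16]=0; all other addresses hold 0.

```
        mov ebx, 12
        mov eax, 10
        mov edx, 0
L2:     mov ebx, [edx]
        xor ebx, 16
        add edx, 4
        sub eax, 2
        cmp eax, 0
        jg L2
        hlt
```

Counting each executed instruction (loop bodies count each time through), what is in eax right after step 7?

ebx=12
eax=10
edx=0
ebx=M[0]=13
ebx=13^16=29
edx=0+4=4
eax=10-2=8
After step 7: eax = 8.

8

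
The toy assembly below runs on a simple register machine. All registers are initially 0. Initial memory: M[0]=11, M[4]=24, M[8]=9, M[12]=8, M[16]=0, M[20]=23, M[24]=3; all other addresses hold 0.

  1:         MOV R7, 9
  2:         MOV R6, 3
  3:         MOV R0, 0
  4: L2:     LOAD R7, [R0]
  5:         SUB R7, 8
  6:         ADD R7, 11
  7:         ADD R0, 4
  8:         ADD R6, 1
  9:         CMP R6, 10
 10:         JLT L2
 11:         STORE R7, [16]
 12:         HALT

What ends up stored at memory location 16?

6

MOV R7, 9 → R7=9
MOV R6, 3 → R6=3
MOV R0, 0 → R0=0
LOAD R7, [R0] → R7=M[0]=11
SUB R7, 8 → R7=11-8=3
ADD R7, 11 → R7=3+11=14
ADD R0, 4 → R0=0+4=4
ADD R6, 1 → R6=3+1=4
CMP R6, 10  (cmp 4,10)
JLT L2: taken
LOAD R7, [R0] → R7=M[4]=24
SUB R7, 8 → R7=24-8=16
ADD R7, 11 → R7=16+11=27
ADD R0, 4 → R0=4+4=8
ADD R6, 1 → R6=4+1=5
CMP R6, 10  (cmp 5,10)
JLT L2: taken
LOAD R7, [R0] → R7=M[8]=9
SUB R7, 8 → R7=9-8=1
ADD R7, 11 → R7=1+11=12
ADD R0, 4 → R0=8+4=12
ADD R6, 1 → R6=5+1=6
CMP R6, 10  (cmp 6,10)
JLT L2: taken
LOAD R7, [R0] → R7=M[12]=8
SUB R7, 8 → R7=8-8=0
ADD R7, 11 → R7=0+11=11
ADD R0, 4 → R0=12+4=16
ADD R6, 1 → R6=6+1=7
CMP R6, 10  (cmp 7,10)
JLT L2: taken
LOAD R7, [R0] → R7=M[16]=0
SUB R7, 8 → R7=0-8=-8
ADD R7, 11 → R7=(-8)+11=3
ADD R0, 4 → R0=16+4=20
ADD R6, 1 → R6=7+1=8
CMP R6, 10  (cmp 8,10)
JLT L2: taken
LOAD R7, [R0] → R7=M[20]=23
SUB R7, 8 → R7=23-8=15
ADD R7, 11 → R7=15+11=26
ADD R0, 4 → R0=20+4=24
ADD R6, 1 → R6=8+1=9
CMP R6, 10  (cmp 9,10)
JLT L2: taken
LOAD R7, [R0] → R7=M[24]=3
SUB R7, 8 → R7=3-8=-5
ADD R7, 11 → R7=(-5)+11=6
ADD R0, 4 → R0=24+4=28
ADD R6, 1 → R6=9+1=10
CMP R6, 10  (cmp 10,10)
JLT L2: not taken
STORE R7, [16] → M[16]=6
halt.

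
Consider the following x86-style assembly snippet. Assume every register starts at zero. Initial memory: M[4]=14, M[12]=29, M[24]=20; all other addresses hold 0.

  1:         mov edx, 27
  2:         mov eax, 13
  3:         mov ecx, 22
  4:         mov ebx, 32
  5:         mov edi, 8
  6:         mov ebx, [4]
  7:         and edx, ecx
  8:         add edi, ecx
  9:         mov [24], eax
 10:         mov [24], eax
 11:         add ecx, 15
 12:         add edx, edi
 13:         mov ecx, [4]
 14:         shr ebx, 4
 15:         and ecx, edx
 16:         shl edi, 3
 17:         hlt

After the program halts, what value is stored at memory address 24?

13

after mov edx, 27: edx=27
after mov eax, 13: eax=13
after mov ecx, 22: ecx=22
after mov ebx, 32: ebx=32
after mov edi, 8: edi=8
after mov ebx, [4]: ebx=M[4]=14
after and edx, ecx: edx=27&22=18
after add edi, ecx: edi=8+22=30
mov [24], eax → M[24]=13
mov [24], eax → M[24]=13
after add ecx, 15: ecx=22+15=37
after add edx, edi: edx=18+30=48
after mov ecx, [4]: ecx=M[4]=14
after shr ebx, 4: ebx=14>>4=0
after and ecx, edx: ecx=14&48=0
after shl edi, 3: edi=30<<3=240
halt.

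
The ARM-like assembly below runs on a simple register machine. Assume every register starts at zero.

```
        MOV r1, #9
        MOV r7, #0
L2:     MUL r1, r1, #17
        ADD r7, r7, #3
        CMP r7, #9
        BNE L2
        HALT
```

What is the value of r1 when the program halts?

MOV r1, #9 → r1=9
MOV r7, #0 → r7=0
MUL r1, r1, #17 → r1=9*17=153
ADD r7, r7, #3 → r7=0+3=3
CMP r7, #9  (cmp 3,9)
BNE L2: taken
MUL r1, r1, #17 → r1=153*17=2601
ADD r7, r7, #3 → r7=3+3=6
CMP r7, #9  (cmp 6,9)
BNE L2: taken
MUL r1, r1, #17 → r1=2601*17=44217
ADD r7, r7, #3 → r7=6+3=9
CMP r7, #9  (cmp 9,9)
BNE L2: not taken
halt.

44217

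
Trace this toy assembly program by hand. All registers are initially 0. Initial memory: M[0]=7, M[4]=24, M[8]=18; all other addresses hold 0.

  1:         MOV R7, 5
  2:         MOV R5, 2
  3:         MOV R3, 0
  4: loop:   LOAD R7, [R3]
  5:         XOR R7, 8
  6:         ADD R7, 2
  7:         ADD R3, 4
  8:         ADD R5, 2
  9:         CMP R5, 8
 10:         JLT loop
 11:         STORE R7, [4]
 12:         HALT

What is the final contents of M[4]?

after MOV R7, 5: R7=5
after MOV R5, 2: R5=2
after MOV R3, 0: R3=0
after LOAD R7, [R3]: R7=M[0]=7
after XOR R7, 8: R7=7^8=15
after ADD R7, 2: R7=15+2=17
after ADD R3, 4: R3=0+4=4
after ADD R5, 2: R5=2+2=4
CMP R5, 8  (cmp 4,8)
JLT loop: taken
after LOAD R7, [R3]: R7=M[4]=24
after XOR R7, 8: R7=24^8=16
after ADD R7, 2: R7=16+2=18
after ADD R3, 4: R3=4+4=8
after ADD R5, 2: R5=4+2=6
CMP R5, 8  (cmp 6,8)
JLT loop: taken
after LOAD R7, [R3]: R7=M[8]=18
after XOR R7, 8: R7=18^8=26
after ADD R7, 2: R7=26+2=28
after ADD R3, 4: R3=8+4=12
after ADD R5, 2: R5=6+2=8
CMP R5, 8  (cmp 8,8)
JLT loop: not taken
STORE R7, [4] → M[4]=28
halt.

28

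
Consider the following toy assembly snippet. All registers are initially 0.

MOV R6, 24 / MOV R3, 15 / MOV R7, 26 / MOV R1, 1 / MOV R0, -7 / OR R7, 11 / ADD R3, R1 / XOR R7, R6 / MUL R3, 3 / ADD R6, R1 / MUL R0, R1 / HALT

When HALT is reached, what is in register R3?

R6=24
R3=15
R7=26
R1=1
R0=-7
R7=26|11=27
R3=15+1=16
R7=27^24=3
R3=16*3=48
R6=24+1=25
R0=(-7)*1=-7
halt.

48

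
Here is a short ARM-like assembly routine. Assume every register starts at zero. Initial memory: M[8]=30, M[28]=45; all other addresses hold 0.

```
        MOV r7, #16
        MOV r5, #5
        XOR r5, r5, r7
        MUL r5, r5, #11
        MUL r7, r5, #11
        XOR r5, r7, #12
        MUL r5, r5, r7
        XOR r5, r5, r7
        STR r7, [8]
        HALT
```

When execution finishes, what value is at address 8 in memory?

2541

after MOV r7, #16: r7=16
after MOV r5, #5: r5=5
after XOR r5, r5, r7: r5=5^16=21
after MUL r5, r5, #11: r5=21*11=231
after MUL r7, r5, #11: r7=231*11=2541
after XOR r5, r7, #12: r5=2541^12=2529
after MUL r5, r5, r7: r5=2529*2541=6426189
after XOR r5, r5, r7: r5=6426189^2541=6424480
STR r7, [8] → M[8]=2541
halt.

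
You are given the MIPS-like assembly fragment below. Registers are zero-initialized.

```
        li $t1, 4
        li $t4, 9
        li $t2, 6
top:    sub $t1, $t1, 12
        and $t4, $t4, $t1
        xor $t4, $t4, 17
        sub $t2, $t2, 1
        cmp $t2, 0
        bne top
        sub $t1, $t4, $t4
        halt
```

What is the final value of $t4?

$t1=4
$t4=9
$t2=6
$t1=4-12=-8
$t4=9&(-8)=8
$t4=8^17=25
$t2=6-1=5
cmp $t2, 0  (cmp 5,0)
bne top: taken
$t1=(-8)-12=-20
$t4=25&(-20)=8
$t4=8^17=25
$t2=5-1=4
cmp $t2, 0  (cmp 4,0)
bne top: taken
$t1=(-20)-12=-32
$t4=25&(-32)=0
$t4=0^17=17
$t2=4-1=3
cmp $t2, 0  (cmp 3,0)
bne top: taken
$t1=(-32)-12=-44
$t4=17&(-44)=16
$t4=16^17=1
$t2=3-1=2
cmp $t2, 0  (cmp 2,0)
bne top: taken
$t1=(-44)-12=-56
$t4=1&(-56)=0
$t4=0^17=17
$t2=2-1=1
cmp $t2, 0  (cmp 1,0)
bne top: taken
$t1=(-56)-12=-68
$t4=17&(-68)=16
$t4=16^17=1
$t2=1-1=0
cmp $t2, 0  (cmp 0,0)
bne top: not taken
$t1=1-1=0
halt.

1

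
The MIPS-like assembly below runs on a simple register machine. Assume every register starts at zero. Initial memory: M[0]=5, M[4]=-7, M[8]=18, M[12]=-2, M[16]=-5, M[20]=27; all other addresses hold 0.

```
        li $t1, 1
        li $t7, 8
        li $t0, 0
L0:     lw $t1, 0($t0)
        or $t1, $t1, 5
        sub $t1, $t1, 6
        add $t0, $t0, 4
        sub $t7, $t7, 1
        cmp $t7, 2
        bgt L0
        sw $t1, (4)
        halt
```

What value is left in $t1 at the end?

25

after li $t1, 1: $t1=1
after li $t7, 8: $t7=8
after li $t0, 0: $t0=0
after lw $t1, 0($t0): $t1=M[0]=5
after or $t1, $t1, 5: $t1=5|5=5
after sub $t1, $t1, 6: $t1=5-6=-1
after add $t0, $t0, 4: $t0=0+4=4
after sub $t7, $t7, 1: $t7=8-1=7
cmp $t7, 2  (cmp 7,2)
bgt L0: taken
after lw $t1, 0($t0): $t1=M[4]=-7
after or $t1, $t1, 5: $t1=(-7)|5=-3
after sub $t1, $t1, 6: $t1=(-3)-6=-9
after add $t0, $t0, 4: $t0=4+4=8
after sub $t7, $t7, 1: $t7=7-1=6
cmp $t7, 2  (cmp 6,2)
bgt L0: taken
after lw $t1, 0($t0): $t1=M[8]=18
after or $t1, $t1, 5: $t1=18|5=23
after sub $t1, $t1, 6: $t1=23-6=17
after add $t0, $t0, 4: $t0=8+4=12
after sub $t7, $t7, 1: $t7=6-1=5
cmp $t7, 2  (cmp 5,2)
bgt L0: taken
after lw $t1, 0($t0): $t1=M[12]=-2
after or $t1, $t1, 5: $t1=(-2)|5=-1
after sub $t1, $t1, 6: $t1=(-1)-6=-7
after add $t0, $t0, 4: $t0=12+4=16
after sub $t7, $t7, 1: $t7=5-1=4
cmp $t7, 2  (cmp 4,2)
bgt L0: taken
after lw $t1, 0($t0): $t1=M[16]=-5
after or $t1, $t1, 5: $t1=(-5)|5=-1
after sub $t1, $t1, 6: $t1=(-1)-6=-7
after add $t0, $t0, 4: $t0=16+4=20
after sub $t7, $t7, 1: $t7=4-1=3
cmp $t7, 2  (cmp 3,2)
bgt L0: taken
after lw $t1, 0($t0): $t1=M[20]=27
after or $t1, $t1, 5: $t1=27|5=31
after sub $t1, $t1, 6: $t1=31-6=25
after add $t0, $t0, 4: $t0=20+4=24
after sub $t7, $t7, 1: $t7=3-1=2
cmp $t7, 2  (cmp 2,2)
bgt L0: not taken
sw $t1, (4) → M[4]=25
halt.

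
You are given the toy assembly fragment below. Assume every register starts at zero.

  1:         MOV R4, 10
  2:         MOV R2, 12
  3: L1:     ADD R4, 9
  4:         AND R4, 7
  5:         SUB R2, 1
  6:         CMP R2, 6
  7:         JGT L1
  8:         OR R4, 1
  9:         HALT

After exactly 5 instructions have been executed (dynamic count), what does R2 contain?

after MOV R4, 10: R4=10
after MOV R2, 12: R2=12
after ADD R4, 9: R4=10+9=19
after AND R4, 7: R4=19&7=3
after SUB R2, 1: R2=12-1=11
After step 5: R2 = 11.

11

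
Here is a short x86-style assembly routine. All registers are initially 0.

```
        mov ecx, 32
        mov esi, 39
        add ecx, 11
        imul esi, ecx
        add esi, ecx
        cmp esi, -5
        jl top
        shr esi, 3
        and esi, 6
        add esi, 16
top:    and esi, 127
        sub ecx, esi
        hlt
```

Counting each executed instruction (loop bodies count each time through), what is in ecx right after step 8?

ecx=32
esi=39
ecx=32+11=43
esi=39*43=1677
esi=1677+43=1720
cmp esi, -5  (cmp 1720,-5)
jl top: not taken
esi=1720>>3=215
After step 8: ecx = 43.

43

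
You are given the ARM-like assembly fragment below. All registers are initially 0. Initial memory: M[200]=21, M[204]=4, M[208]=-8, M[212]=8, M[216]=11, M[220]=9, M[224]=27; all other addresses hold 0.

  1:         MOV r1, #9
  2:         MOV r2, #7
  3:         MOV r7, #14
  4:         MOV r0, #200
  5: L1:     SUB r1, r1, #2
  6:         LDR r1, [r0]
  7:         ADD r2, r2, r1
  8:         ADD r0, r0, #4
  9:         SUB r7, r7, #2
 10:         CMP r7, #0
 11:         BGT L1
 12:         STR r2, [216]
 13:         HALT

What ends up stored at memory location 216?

79

MOV r1, #9 → r1=9
MOV r2, #7 → r2=7
MOV r7, #14 → r7=14
MOV r0, #200 → r0=200
SUB r1, r1, #2 → r1=9-2=7
LDR r1, [r0] → r1=M[200]=21
ADD r2, r2, r1 → r2=7+21=28
ADD r0, r0, #4 → r0=200+4=204
SUB r7, r7, #2 → r7=14-2=12
CMP r7, #0  (cmp 12,0)
BGT L1: taken
SUB r1, r1, #2 → r1=21-2=19
LDR r1, [r0] → r1=M[204]=4
ADD r2, r2, r1 → r2=28+4=32
ADD r0, r0, #4 → r0=204+4=208
SUB r7, r7, #2 → r7=12-2=10
CMP r7, #0  (cmp 10,0)
BGT L1: taken
SUB r1, r1, #2 → r1=4-2=2
LDR r1, [r0] → r1=M[208]=-8
ADD r2, r2, r1 → r2=32+(-8)=24
ADD r0, r0, #4 → r0=208+4=212
SUB r7, r7, #2 → r7=10-2=8
CMP r7, #0  (cmp 8,0)
BGT L1: taken
SUB r1, r1, #2 → r1=(-8)-2=-10
LDR r1, [r0] → r1=M[212]=8
ADD r2, r2, r1 → r2=24+8=32
ADD r0, r0, #4 → r0=212+4=216
SUB r7, r7, #2 → r7=8-2=6
CMP r7, #0  (cmp 6,0)
BGT L1: taken
SUB r1, r1, #2 → r1=8-2=6
LDR r1, [r0] → r1=M[216]=11
ADD r2, r2, r1 → r2=32+11=43
ADD r0, r0, #4 → r0=216+4=220
SUB r7, r7, #2 → r7=6-2=4
CMP r7, #0  (cmp 4,0)
BGT L1: taken
SUB r1, r1, #2 → r1=11-2=9
LDR r1, [r0] → r1=M[220]=9
ADD r2, r2, r1 → r2=43+9=52
ADD r0, r0, #4 → r0=220+4=224
SUB r7, r7, #2 → r7=4-2=2
CMP r7, #0  (cmp 2,0)
BGT L1: taken
SUB r1, r1, #2 → r1=9-2=7
LDR r1, [r0] → r1=M[224]=27
ADD r2, r2, r1 → r2=52+27=79
ADD r0, r0, #4 → r0=224+4=228
SUB r7, r7, #2 → r7=2-2=0
CMP r7, #0  (cmp 0,0)
BGT L1: not taken
STR r2, [216] → M[216]=79
halt.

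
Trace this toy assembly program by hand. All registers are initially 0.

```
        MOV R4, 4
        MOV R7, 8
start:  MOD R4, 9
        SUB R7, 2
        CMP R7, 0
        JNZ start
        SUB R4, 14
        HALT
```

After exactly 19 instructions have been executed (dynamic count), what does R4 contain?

-10

MOV R4, 4 → R4=4
MOV R7, 8 → R7=8
MOD R4, 9 → R4=4%9=4
SUB R7, 2 → R7=8-2=6
CMP R7, 0  (cmp 6,0)
JNZ start: taken
MOD R4, 9 → R4=4%9=4
SUB R7, 2 → R7=6-2=4
CMP R7, 0  (cmp 4,0)
JNZ start: taken
MOD R4, 9 → R4=4%9=4
SUB R7, 2 → R7=4-2=2
CMP R7, 0  (cmp 2,0)
JNZ start: taken
MOD R4, 9 → R4=4%9=4
SUB R7, 2 → R7=2-2=0
CMP R7, 0  (cmp 0,0)
JNZ start: not taken
SUB R4, 14 → R4=4-14=-10
After step 19: R4 = -10.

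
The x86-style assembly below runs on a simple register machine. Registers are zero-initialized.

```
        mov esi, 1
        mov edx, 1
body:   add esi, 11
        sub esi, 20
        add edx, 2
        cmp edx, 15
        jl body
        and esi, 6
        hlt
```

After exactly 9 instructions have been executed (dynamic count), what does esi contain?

mov esi, 1 → esi=1
mov edx, 1 → edx=1
add esi, 11 → esi=1+11=12
sub esi, 20 → esi=12-20=-8
add edx, 2 → edx=1+2=3
cmp edx, 15  (cmp 3,15)
jl body: taken
add esi, 11 → esi=(-8)+11=3
sub esi, 20 → esi=3-20=-17
After step 9: esi = -17.

-17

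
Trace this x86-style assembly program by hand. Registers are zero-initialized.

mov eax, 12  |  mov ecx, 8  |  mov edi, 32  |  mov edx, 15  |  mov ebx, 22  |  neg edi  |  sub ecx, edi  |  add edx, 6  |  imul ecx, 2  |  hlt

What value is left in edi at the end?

-32

mov eax, 12 → eax=12
mov ecx, 8 → ecx=8
mov edi, 32 → edi=32
mov edx, 15 → edx=15
mov ebx, 22 → ebx=22
neg edi → edi=-(32)=-32
sub ecx, edi → ecx=8-(-32)=40
add edx, 6 → edx=15+6=21
imul ecx, 2 → ecx=40*2=80
halt.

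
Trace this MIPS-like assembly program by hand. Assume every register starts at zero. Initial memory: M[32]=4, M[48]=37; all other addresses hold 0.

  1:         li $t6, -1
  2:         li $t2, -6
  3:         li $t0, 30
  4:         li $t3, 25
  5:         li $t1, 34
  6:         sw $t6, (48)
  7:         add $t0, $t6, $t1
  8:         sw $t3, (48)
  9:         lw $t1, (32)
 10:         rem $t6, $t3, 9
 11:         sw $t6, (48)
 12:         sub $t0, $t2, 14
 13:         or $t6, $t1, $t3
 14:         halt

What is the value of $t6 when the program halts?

$t6=-1
$t2=-6
$t0=30
$t3=25
$t1=34
sw $t6, (48) → M[48]=-1
$t0=(-1)+34=33
sw $t3, (48) → M[48]=25
$t1=M[32]=4
$t6=25%9=7
sw $t6, (48) → M[48]=7
$t0=(-6)-14=-20
$t6=4|25=29
halt.

29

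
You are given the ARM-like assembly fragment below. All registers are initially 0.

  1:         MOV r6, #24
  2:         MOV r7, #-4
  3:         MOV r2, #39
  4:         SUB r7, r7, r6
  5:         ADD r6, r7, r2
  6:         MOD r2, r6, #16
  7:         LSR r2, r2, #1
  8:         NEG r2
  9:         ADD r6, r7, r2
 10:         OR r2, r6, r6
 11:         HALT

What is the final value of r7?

MOV r6, #24 → r6=24
MOV r7, #-4 → r7=-4
MOV r2, #39 → r2=39
SUB r7, r7, r6 → r7=(-4)-24=-28
ADD r6, r7, r2 → r6=(-28)+39=11
MOD r2, r6, #16 → r2=11%16=11
LSR r2, r2, #1 → r2=11>>1=5
NEG r2 → r2=-(5)=-5
ADD r6, r7, r2 → r6=(-28)+(-5)=-33
OR r2, r6, r6 → r2=(-33)|(-33)=-33
halt.

-28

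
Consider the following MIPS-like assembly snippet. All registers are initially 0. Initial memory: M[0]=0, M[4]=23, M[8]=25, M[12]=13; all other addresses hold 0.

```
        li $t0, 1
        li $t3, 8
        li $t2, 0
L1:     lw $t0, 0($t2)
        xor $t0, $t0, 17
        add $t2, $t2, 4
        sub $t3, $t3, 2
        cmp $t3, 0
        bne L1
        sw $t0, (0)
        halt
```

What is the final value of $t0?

28

li $t0, 1 → $t0=1
li $t3, 8 → $t3=8
li $t2, 0 → $t2=0
lw $t0, 0($t2) → $t0=M[0]=0
xor $t0, $t0, 17 → $t0=0^17=17
add $t2, $t2, 4 → $t2=0+4=4
sub $t3, $t3, 2 → $t3=8-2=6
cmp $t3, 0  (cmp 6,0)
bne L1: taken
lw $t0, 0($t2) → $t0=M[4]=23
xor $t0, $t0, 17 → $t0=23^17=6
add $t2, $t2, 4 → $t2=4+4=8
sub $t3, $t3, 2 → $t3=6-2=4
cmp $t3, 0  (cmp 4,0)
bne L1: taken
lw $t0, 0($t2) → $t0=M[8]=25
xor $t0, $t0, 17 → $t0=25^17=8
add $t2, $t2, 4 → $t2=8+4=12
sub $t3, $t3, 2 → $t3=4-2=2
cmp $t3, 0  (cmp 2,0)
bne L1: taken
lw $t0, 0($t2) → $t0=M[12]=13
xor $t0, $t0, 17 → $t0=13^17=28
add $t2, $t2, 4 → $t2=12+4=16
sub $t3, $t3, 2 → $t3=2-2=0
cmp $t3, 0  (cmp 0,0)
bne L1: not taken
sw $t0, (0) → M[0]=28
halt.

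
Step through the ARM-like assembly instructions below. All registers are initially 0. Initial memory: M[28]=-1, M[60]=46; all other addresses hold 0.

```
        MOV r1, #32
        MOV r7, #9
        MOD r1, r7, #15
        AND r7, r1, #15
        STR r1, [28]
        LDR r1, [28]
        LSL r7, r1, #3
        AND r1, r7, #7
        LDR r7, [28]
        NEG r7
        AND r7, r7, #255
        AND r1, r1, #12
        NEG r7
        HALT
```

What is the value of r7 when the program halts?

r1=32
r7=9
r1=9%15=9
r7=9&15=9
STR r1, [28] → M[28]=9
r1=M[28]=9
r7=9<<3=72
r1=72&7=0
r7=M[28]=9
r7=-(9)=-9
r7=(-9)&255=247
r1=0&12=0
r7=-(247)=-247
halt.

-247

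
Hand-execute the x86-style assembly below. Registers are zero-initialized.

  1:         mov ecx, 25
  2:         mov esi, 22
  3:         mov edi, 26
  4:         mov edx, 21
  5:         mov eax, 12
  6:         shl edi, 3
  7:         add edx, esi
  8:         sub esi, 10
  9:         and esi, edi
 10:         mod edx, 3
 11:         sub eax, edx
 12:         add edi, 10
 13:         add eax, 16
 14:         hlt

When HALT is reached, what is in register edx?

mov ecx, 25 → ecx=25
mov esi, 22 → esi=22
mov edi, 26 → edi=26
mov edx, 21 → edx=21
mov eax, 12 → eax=12
shl edi, 3 → edi=26<<3=208
add edx, esi → edx=21+22=43
sub esi, 10 → esi=22-10=12
and esi, edi → esi=12&208=0
mod edx, 3 → edx=43%3=1
sub eax, edx → eax=12-1=11
add edi, 10 → edi=208+10=218
add eax, 16 → eax=11+16=27
halt.

1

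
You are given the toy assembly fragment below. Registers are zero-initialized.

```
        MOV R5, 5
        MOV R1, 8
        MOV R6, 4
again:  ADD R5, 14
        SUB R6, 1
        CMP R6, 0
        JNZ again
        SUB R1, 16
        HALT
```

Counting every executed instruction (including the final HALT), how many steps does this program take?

21

after MOV R5, 5: R5=5
after MOV R1, 8: R1=8
after MOV R6, 4: R6=4
after ADD R5, 14: R5=5+14=19
after SUB R6, 1: R6=4-1=3
CMP R6, 0  (cmp 3,0)
JNZ again: taken
after ADD R5, 14: R5=19+14=33
after SUB R6, 1: R6=3-1=2
CMP R6, 0  (cmp 2,0)
JNZ again: taken
after ADD R5, 14: R5=33+14=47
after SUB R6, 1: R6=2-1=1
CMP R6, 0  (cmp 1,0)
JNZ again: taken
after ADD R5, 14: R5=47+14=61
after SUB R6, 1: R6=1-1=0
CMP R6, 0  (cmp 0,0)
JNZ again: not taken
after SUB R1, 16: R1=8-16=-8
halt.
Total executed instructions: 21.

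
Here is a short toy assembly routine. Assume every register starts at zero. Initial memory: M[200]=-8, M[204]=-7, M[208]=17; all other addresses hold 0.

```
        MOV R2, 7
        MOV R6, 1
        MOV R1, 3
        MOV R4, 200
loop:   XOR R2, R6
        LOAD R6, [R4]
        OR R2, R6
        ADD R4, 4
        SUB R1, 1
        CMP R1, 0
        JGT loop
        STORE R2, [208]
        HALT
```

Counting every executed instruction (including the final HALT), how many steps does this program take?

27

MOV R2, 7 → R2=7
MOV R6, 1 → R6=1
MOV R1, 3 → R1=3
MOV R4, 200 → R4=200
XOR R2, R6 → R2=7^1=6
LOAD R6, [R4] → R6=M[200]=-8
OR R2, R6 → R2=6|(-8)=-2
ADD R4, 4 → R4=200+4=204
SUB R1, 1 → R1=3-1=2
CMP R1, 0  (cmp 2,0)
JGT loop: taken
XOR R2, R6 → R2=(-2)^(-8)=6
LOAD R6, [R4] → R6=M[204]=-7
OR R2, R6 → R2=6|(-7)=-1
ADD R4, 4 → R4=204+4=208
SUB R1, 1 → R1=2-1=1
CMP R1, 0  (cmp 1,0)
JGT loop: taken
XOR R2, R6 → R2=(-1)^(-7)=6
LOAD R6, [R4] → R6=M[208]=17
OR R2, R6 → R2=6|17=23
ADD R4, 4 → R4=208+4=212
SUB R1, 1 → R1=1-1=0
CMP R1, 0  (cmp 0,0)
JGT loop: not taken
STORE R2, [208] → M[208]=23
halt.
Total executed instructions: 27.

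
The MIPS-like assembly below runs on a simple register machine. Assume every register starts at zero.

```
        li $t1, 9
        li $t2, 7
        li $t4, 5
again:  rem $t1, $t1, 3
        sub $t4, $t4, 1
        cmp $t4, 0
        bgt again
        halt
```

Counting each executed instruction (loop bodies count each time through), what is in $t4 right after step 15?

2

$t1=9
$t2=7
$t4=5
$t1=9%3=0
$t4=5-1=4
cmp $t4, 0  (cmp 4,0)
bgt again: taken
$t1=0%3=0
$t4=4-1=3
cmp $t4, 0  (cmp 3,0)
bgt again: taken
$t1=0%3=0
$t4=3-1=2
cmp $t4, 0  (cmp 2,0)
bgt again: taken
After step 15: $t4 = 2.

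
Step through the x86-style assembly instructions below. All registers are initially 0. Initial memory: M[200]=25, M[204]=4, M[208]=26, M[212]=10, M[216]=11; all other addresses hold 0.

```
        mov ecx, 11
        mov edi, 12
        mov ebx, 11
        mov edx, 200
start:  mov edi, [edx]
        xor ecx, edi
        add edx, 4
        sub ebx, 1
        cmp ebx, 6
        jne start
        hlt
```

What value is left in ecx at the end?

13

after mov ecx, 11: ecx=11
after mov edi, 12: edi=12
after mov ebx, 11: ebx=11
after mov edx, 200: edx=200
after mov edi, [edx]: edi=M[200]=25
after xor ecx, edi: ecx=11^25=18
after add edx, 4: edx=200+4=204
after sub ebx, 1: ebx=11-1=10
cmp ebx, 6  (cmp 10,6)
jne start: taken
after mov edi, [edx]: edi=M[204]=4
after xor ecx, edi: ecx=18^4=22
after add edx, 4: edx=204+4=208
after sub ebx, 1: ebx=10-1=9
cmp ebx, 6  (cmp 9,6)
jne start: taken
after mov edi, [edx]: edi=M[208]=26
after xor ecx, edi: ecx=22^26=12
after add edx, 4: edx=208+4=212
after sub ebx, 1: ebx=9-1=8
cmp ebx, 6  (cmp 8,6)
jne start: taken
after mov edi, [edx]: edi=M[212]=10
after xor ecx, edi: ecx=12^10=6
after add edx, 4: edx=212+4=216
after sub ebx, 1: ebx=8-1=7
cmp ebx, 6  (cmp 7,6)
jne start: taken
after mov edi, [edx]: edi=M[216]=11
after xor ecx, edi: ecx=6^11=13
after add edx, 4: edx=216+4=220
after sub ebx, 1: ebx=7-1=6
cmp ebx, 6  (cmp 6,6)
jne start: not taken
halt.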